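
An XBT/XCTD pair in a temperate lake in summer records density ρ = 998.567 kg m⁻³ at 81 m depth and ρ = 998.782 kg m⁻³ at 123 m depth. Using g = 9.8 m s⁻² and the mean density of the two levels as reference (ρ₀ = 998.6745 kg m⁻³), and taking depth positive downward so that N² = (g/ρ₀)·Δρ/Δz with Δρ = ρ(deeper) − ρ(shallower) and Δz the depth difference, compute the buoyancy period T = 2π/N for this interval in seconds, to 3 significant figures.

887 s

Δρ = 998.782 − 998.567 = 0.215 kg m⁻³ over Δz = 123 − 81 = 42 m.
N² = (9.8/998.6745) × (0.215/42) = 5.0233 × 10⁻⁵ s⁻².
N = √(5.0233 × 10⁻⁵) = 7.0875 × 10⁻³ rad s⁻¹, so T = 2π/N = 886.52 s ≈ 887 s.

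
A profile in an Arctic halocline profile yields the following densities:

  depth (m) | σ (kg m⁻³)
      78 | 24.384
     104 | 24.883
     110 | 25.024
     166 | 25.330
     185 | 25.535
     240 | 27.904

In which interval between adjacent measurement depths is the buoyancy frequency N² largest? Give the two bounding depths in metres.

185–240 m

Compute the density gradient over each adjacent pair:
  78–104 m: Δρ/Δz = 0.499/26 = 0.019 kg m⁻⁴
  104–110 m: Δρ/Δz = 0.141/6 = 0.023 kg m⁻⁴
  110–166 m: Δρ/Δz = 0.306/56 = 5.5 × 10⁻³ kg m⁻⁴
  166–185 m: Δρ/Δz = 0.205/19 = 0.011 kg m⁻⁴
  185–240 m: Δρ/Δz = 2.369/55 = 0.043 kg m⁻⁴
The largest gradient is in the 185–240 m interval — the pycnocline.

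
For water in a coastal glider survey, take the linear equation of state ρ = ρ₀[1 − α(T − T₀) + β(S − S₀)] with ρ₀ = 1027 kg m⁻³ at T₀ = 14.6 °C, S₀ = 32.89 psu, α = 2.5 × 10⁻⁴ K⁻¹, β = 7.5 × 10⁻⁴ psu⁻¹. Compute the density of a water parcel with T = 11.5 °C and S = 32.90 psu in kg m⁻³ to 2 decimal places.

1027.80 kg m⁻³

T − T₀ = -3.1 K, S − S₀ = +0.01 psu.
Bracket = 1 − α·(-3.1) + β·(+0.01) = 1 + (7.825 × 10⁻⁴) = 1.0007825.
ρ = 1027 × 1.0007825 = 1027.80 kg m⁻³.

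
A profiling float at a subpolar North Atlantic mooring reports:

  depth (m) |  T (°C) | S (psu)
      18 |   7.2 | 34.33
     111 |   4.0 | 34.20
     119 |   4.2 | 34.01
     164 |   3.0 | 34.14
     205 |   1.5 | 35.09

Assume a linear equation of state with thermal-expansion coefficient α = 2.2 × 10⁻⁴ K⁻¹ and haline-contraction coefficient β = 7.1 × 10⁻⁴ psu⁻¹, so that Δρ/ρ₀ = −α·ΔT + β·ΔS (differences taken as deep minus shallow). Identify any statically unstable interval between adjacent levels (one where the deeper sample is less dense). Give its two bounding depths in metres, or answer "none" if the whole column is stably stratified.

111–119 m

Evaluate Δρ/ρ₀ = −αΔT + βΔS across each adjacent pair:
  18–111 m: −αΔT+βΔS = −(2.2 × 10⁻⁴)(-3.2)+(7.1 × 10⁻⁴)(-0.13) = 6.1 × 10⁻⁴ → stable
  111–119 m: −αΔT+βΔS = −(2.2 × 10⁻⁴)(+0.2)+(7.1 × 10⁻⁴)(-0.19) = -1.8 × 10⁻⁴ → UNSTABLE
  119–164 m: −αΔT+βΔS = −(2.2 × 10⁻⁴)(-1.2)+(7.1 × 10⁻⁴)(+0.13) = 3.6 × 10⁻⁴ → stable
  164–205 m: −αΔT+βΔS = −(2.2 × 10⁻⁴)(-1.5)+(7.1 × 10⁻⁴)(+0.95) = 1.0 × 10⁻³ → stable
The 111–119 m interval has Δρ < 0: lighter water underlies denser water.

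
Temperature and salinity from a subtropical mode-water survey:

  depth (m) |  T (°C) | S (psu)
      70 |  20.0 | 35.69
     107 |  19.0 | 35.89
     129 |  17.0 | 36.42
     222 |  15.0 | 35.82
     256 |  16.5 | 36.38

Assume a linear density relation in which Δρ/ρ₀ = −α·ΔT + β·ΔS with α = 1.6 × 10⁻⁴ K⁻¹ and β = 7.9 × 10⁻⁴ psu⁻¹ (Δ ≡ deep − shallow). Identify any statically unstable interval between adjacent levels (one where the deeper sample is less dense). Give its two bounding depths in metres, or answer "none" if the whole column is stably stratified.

Evaluate Δρ/ρ₀ = −αΔT + βΔS across each adjacent pair:
  70–107 m: −αΔT+βΔS = −(1.6 × 10⁻⁴)(-1.0)+(7.9 × 10⁻⁴)(+0.20) = 3.2 × 10⁻⁴ → stable
  107–129 m: −αΔT+βΔS = −(1.6 × 10⁻⁴)(-2.0)+(7.9 × 10⁻⁴)(+0.53) = 7.4 × 10⁻⁴ → stable
  129–222 m: −αΔT+βΔS = −(1.6 × 10⁻⁴)(-2.0)+(7.9 × 10⁻⁴)(-0.60) = -1.5 × 10⁻⁴ → UNSTABLE
  222–256 m: −αΔT+βΔS = −(1.6 × 10⁻⁴)(+1.5)+(7.9 × 10⁻⁴)(+0.56) = 2.0 × 10⁻⁴ → stable
The 129–222 m interval has Δρ < 0: lighter water underlies denser water.

129–222 m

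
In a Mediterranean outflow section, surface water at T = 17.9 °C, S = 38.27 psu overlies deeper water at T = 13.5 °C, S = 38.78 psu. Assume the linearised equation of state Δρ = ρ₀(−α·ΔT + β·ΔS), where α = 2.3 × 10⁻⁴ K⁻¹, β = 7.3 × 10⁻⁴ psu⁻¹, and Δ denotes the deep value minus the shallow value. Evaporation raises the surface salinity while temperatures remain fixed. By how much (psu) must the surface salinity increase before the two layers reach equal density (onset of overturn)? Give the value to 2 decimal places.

1.90 psu

Neutral buoyancy requires −α(T_deep − T_surf) + β(S_deep − S_surf′) = 0.
S_surf′ = S_deep − (α/β)·ΔT = 38.78 − (2.3 × 10⁻⁴/7.3 × 10⁻⁴)·(-4.4) = 40.1663 psu.
Increase required: 40.1663 − 38.27 = 1.8963 psu.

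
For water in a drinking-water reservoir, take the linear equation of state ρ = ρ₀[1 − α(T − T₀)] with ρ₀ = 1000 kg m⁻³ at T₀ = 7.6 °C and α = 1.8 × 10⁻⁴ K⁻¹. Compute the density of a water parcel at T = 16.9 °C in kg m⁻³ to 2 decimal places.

T − T₀ = +9.3 K.
Bracket = 1 − α·(+9.3) = 1 + (-1.674 × 10⁻³) = 0.9983260.
ρ = 1000 × 0.9983260 = 998.33 kg m⁻³.

998.33 kg m⁻³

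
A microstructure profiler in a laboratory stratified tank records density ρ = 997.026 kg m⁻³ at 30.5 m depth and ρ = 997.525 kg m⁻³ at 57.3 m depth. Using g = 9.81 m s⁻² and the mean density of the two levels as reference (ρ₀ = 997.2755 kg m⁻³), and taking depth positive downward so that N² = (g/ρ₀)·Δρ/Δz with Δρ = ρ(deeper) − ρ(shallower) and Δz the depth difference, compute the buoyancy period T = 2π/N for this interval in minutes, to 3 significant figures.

Δρ = 997.525 − 997.026 = 0.499 kg m⁻³ over Δz = 57.3 − 30.5 = 26.8 m.
N² = (9.81/997.2755) × (0.499/26.8) = 1.8316 × 10⁻⁴ s⁻².
N = √(1.8316 × 10⁻⁴) = 0.013534 rad s⁻¹, so T = 2π/N = 464.25 s = 7.7375 min ≈ 7.74 min.

7.74 min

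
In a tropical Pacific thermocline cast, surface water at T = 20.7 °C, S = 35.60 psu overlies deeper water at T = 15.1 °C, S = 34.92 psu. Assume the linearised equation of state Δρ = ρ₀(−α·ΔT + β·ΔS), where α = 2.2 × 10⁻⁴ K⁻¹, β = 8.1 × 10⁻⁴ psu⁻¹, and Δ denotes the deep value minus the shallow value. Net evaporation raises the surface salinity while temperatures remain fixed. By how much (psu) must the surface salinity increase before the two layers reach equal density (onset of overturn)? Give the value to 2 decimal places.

0.84 psu

Neutral buoyancy requires −α(T_deep − T_surf) + β(S_deep − S_surf′) = 0.
S_surf′ = S_deep − (α/β)·ΔT = 34.92 − (2.2 × 10⁻⁴/8.1 × 10⁻⁴)·(-5.6) = 36.4410 psu.
Increase required: 36.4410 − 35.60 = 0.8410 psu.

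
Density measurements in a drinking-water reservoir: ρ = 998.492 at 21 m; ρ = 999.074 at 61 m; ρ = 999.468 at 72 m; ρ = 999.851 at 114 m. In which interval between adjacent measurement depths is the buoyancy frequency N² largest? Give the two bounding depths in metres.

Compute the density gradient over each adjacent pair:
  21–61 m: Δρ/Δz = 0.582/40 = 0.015 kg m⁻⁴
  61–72 m: Δρ/Δz = 0.394/11 = 0.036 kg m⁻⁴
  72–114 m: Δρ/Δz = 0.383/42 = 9.1 × 10⁻³ kg m⁻⁴
The largest gradient is in the 61–72 m interval — the pycnocline.

61–72 m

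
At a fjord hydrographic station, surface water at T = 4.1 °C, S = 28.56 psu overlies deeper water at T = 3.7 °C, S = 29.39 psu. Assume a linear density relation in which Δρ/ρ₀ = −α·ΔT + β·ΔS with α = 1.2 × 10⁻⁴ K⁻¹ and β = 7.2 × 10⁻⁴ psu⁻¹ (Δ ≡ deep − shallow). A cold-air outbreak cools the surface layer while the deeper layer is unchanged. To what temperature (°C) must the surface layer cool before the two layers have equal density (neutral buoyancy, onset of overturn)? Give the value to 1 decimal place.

Neutral buoyancy requires Δρ = 0, i.e. −α(T_deep − T_surf′) + β(S_deep − S_surf) = 0.
T_surf′ = T_deep − (β/α)·ΔS = 3.7 − (7.2 × 10⁻⁴/1.2 × 10⁻⁴)·(+0.83) = -1.280 °C.
Cooling required: 4.1 − (-1.280) = 5.380 °C.

-1.3 °C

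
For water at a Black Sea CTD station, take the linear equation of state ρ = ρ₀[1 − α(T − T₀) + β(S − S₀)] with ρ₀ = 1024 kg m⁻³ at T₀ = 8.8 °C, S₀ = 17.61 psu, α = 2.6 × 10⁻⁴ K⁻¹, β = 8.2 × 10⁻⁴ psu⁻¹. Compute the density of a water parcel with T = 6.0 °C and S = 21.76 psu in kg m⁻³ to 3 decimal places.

T − T₀ = -2.8 K, S − S₀ = +4.15 psu.
Bracket = 1 − α·(-2.8) + β·(+4.15) = 1 + (4.131 × 10⁻³) = 1.0041310.
ρ = 1024 × 1.0041310 = 1028.230 kg m⁻³.

1028.230 kg m⁻³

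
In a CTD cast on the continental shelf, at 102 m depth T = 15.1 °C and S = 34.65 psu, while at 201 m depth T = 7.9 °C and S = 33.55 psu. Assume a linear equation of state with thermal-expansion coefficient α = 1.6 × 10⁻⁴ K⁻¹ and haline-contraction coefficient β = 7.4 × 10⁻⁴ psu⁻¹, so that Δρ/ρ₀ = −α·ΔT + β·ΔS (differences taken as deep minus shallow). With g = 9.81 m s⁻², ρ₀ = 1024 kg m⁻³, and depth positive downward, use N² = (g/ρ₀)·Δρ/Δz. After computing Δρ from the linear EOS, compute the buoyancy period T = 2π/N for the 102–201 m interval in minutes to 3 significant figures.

ΔT = -7.2 K, ΔS = -1.10 psu (deep − shallow).
Δρ/ρ₀ = −αΔT + βΔS = 1.152 × 10⁻³ − 8.14 × 10⁻⁴ = 3.38 × 10⁻⁴, so Δρ ≈ 0.3461 kg m⁻³.
N² = (g/ρ₀)·Δρ/Δz = g·(Δρ/ρ₀)/Δz = 9.81 × 3.38 × 10⁻⁴ / 99 = 3.3493 × 10⁻⁵ s⁻².
N = √(3.3493 × 10⁻⁵) = 5.7873 × 10⁻³ rad s⁻¹ → T = 2π/N = 1.0857 × 10³ s = 18.095 min ≈ 18.1 min.

18.1 min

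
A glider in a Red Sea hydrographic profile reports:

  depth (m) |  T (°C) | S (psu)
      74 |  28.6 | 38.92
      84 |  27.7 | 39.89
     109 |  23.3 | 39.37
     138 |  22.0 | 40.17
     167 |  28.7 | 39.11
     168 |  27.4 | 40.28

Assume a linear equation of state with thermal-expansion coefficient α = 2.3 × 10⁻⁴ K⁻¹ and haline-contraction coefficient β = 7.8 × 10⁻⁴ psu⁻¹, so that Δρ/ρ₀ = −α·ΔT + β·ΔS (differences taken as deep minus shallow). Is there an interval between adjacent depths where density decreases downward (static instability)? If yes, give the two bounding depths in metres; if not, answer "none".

Evaluate Δρ/ρ₀ = −αΔT + βΔS across each adjacent pair:
  74–84 m: −αΔT+βΔS = −(2.3 × 10⁻⁴)(-0.9)+(7.8 × 10⁻⁴)(+0.97) = 9.6 × 10⁻⁴ → stable
  84–109 m: −αΔT+βΔS = −(2.3 × 10⁻⁴)(-4.4)+(7.8 × 10⁻⁴)(-0.52) = 6.1 × 10⁻⁴ → stable
  109–138 m: −αΔT+βΔS = −(2.3 × 10⁻⁴)(-1.3)+(7.8 × 10⁻⁴)(+0.80) = 9.2 × 10⁻⁴ → stable
  138–167 m: −αΔT+βΔS = −(2.3 × 10⁻⁴)(+6.7)+(7.8 × 10⁻⁴)(-1.06) = -2.4 × 10⁻³ → UNSTABLE
  167–168 m: −αΔT+βΔS = −(2.3 × 10⁻⁴)(-1.3)+(7.8 × 10⁻⁴)(+1.17) = 1.2 × 10⁻³ → stable
The 138–167 m interval has Δρ < 0: lighter water underlies denser water.

138–167 m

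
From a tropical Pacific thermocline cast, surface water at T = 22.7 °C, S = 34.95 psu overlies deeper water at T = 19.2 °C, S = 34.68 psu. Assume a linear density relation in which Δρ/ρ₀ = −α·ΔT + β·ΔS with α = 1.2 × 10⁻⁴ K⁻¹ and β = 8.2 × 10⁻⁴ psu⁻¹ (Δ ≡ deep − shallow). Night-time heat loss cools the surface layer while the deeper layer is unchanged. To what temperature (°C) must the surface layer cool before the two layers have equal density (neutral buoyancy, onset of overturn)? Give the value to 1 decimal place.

Neutral buoyancy requires Δρ = 0, i.e. −α(T_deep − T_surf′) + β(S_deep − S_surf) = 0.
T_surf′ = T_deep − (β/α)·ΔS = 19.2 − (8.2 × 10⁻⁴/1.2 × 10⁻⁴)·(-0.27) = 21.045 °C.
Cooling required: 22.7 − (21.045) = 1.655 °C.

21.0 °C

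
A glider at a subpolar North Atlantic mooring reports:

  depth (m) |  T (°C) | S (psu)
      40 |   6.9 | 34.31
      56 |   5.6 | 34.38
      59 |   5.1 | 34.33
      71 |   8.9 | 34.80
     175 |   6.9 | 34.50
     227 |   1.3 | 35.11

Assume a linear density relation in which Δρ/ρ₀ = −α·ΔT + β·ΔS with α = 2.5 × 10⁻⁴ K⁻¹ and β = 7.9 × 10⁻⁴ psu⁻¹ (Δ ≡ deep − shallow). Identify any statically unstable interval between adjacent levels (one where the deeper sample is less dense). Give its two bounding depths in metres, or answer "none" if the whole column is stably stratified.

Evaluate Δρ/ρ₀ = −αΔT + βΔS across each adjacent pair:
  40–56 m: −αΔT+βΔS = −(2.5 × 10⁻⁴)(-1.3)+(7.9 × 10⁻⁴)(+0.07) = 3.8 × 10⁻⁴ → stable
  56–59 m: −αΔT+βΔS = −(2.5 × 10⁻⁴)(-0.5)+(7.9 × 10⁻⁴)(-0.05) = 8.5 × 10⁻⁵ → stable
  59–71 m: −αΔT+βΔS = −(2.5 × 10⁻⁴)(+3.8)+(7.9 × 10⁻⁴)(+0.47) = -5.8 × 10⁻⁴ → UNSTABLE
  71–175 m: −αΔT+βΔS = −(2.5 × 10⁻⁴)(-2.0)+(7.9 × 10⁻⁴)(-0.30) = 2.6 × 10⁻⁴ → stable
  175–227 m: −αΔT+βΔS = −(2.5 × 10⁻⁴)(-5.6)+(7.9 × 10⁻⁴)(+0.61) = 1.9 × 10⁻³ → stable
The 59–71 m interval has Δρ < 0: lighter water underlies denser water.

59–71 m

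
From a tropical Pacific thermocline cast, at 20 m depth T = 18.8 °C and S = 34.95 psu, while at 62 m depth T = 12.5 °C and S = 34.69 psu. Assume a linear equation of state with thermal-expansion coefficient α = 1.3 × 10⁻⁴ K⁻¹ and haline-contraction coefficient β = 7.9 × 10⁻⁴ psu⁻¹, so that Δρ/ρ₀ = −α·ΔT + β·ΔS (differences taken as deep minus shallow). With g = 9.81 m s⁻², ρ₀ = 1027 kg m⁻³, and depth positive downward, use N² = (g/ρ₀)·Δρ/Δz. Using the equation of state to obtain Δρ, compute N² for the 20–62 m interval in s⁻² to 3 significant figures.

ΔT = -6.3 K, ΔS = -0.26 psu (deep − shallow).
Δρ/ρ₀ = −αΔT + βΔS = 8.19 × 10⁻⁴ − 2.054 × 10⁻⁴ = 6.136 × 10⁻⁴, so Δρ ≈ 0.6302 kg m⁻³.
N² = (g/ρ₀)·Δρ/Δz = g·(Δρ/ρ₀)/Δz = 9.81 × 6.136 × 10⁻⁴ / 42 = 1.4332 × 10⁻⁴ s⁻² ≈ 1.43 × 10⁻⁴ s⁻².

1.43 × 10⁻⁴ s⁻²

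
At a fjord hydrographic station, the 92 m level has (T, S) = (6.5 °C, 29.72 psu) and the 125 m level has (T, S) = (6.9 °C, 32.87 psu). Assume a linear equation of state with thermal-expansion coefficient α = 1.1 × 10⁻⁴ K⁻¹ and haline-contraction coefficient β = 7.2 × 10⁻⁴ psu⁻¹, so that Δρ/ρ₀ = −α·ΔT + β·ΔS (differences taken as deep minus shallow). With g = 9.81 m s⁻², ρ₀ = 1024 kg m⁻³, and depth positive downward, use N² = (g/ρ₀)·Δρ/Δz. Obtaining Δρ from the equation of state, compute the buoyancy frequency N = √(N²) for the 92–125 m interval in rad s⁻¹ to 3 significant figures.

ΔT = +0.4 K, ΔS = +3.15 psu (deep − shallow).
Δρ/ρ₀ = −αΔT + βΔS = -4.40 × 10⁻⁵ + 2.268 × 10⁻³ = 2.224 × 10⁻³, so Δρ ≈ 2.277 kg m⁻³.
N² = (g/ρ₀)·Δρ/Δz = g·(Δρ/ρ₀)/Δz = 9.81 × 2.224 × 10⁻³ / 33 = 6.6113 × 10⁻⁴ s⁻².
N = √(6.6113 × 10⁻⁴) = 0.025712 rad s⁻¹ ≈ 0.0257 rad s⁻¹.

0.0257 rad s⁻¹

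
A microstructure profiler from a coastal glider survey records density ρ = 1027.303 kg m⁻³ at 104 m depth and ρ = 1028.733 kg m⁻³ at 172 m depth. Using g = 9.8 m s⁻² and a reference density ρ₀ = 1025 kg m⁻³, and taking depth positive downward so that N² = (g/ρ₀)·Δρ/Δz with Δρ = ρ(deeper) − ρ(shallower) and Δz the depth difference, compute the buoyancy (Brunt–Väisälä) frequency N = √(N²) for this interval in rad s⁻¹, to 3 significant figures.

0.0142 rad s⁻¹

Δρ = 1028.733 − 1027.303 = 1.430 kg m⁻³ over Δz = 172 − 104 = 68 m.
N² = (9.8/1025) × (1.430/68) = 2.0106 × 10⁻⁴ s⁻².
N = √(2.0106 × 10⁻⁴) = 0.014180 rad s⁻¹ ≈ 0.0142 rad s⁻¹.
Since Δρ > 0 the layer is stably stratified.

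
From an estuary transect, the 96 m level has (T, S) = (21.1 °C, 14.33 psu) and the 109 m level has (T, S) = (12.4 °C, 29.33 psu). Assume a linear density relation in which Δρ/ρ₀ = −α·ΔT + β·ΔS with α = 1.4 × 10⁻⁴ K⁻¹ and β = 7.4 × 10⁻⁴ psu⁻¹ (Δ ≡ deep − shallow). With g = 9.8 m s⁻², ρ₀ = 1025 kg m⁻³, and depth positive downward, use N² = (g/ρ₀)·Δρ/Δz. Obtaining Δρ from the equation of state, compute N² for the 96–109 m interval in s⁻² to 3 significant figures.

ΔT = -8.7 K, ΔS = +15.00 psu (deep − shallow).
Δρ/ρ₀ = −αΔT + βΔS = 1.218 × 10⁻³ + 0.0111 = 0.012318, so Δρ ≈ 12.63 kg m⁻³.
N² = (g/ρ₀)·Δρ/Δz = g·(Δρ/ρ₀)/Δz = 9.8 × 0.012318 / 13 = 9.2859 × 10⁻³ s⁻² ≈ 9.29 × 10⁻³ s⁻².

9.29 × 10⁻³ s⁻²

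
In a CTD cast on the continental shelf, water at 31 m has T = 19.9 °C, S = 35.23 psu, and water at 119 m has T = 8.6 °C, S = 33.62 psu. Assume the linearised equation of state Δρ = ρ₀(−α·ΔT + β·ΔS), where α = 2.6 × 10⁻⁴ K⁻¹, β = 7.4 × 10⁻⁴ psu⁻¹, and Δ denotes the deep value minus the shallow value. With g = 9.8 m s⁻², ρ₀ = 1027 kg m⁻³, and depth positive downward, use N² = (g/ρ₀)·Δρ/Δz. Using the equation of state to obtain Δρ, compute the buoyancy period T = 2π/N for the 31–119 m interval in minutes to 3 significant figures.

ΔT = -11.3 K, ΔS = -1.61 psu (deep − shallow).
Δρ/ρ₀ = −αΔT + βΔS = 2.938 × 10⁻³ − 1.1914 × 10⁻³ = 1.7466 × 10⁻³, so Δρ ≈ 1.794 kg m⁻³.
N² = (g/ρ₀)·Δρ/Δz = g·(Δρ/ρ₀)/Δz = 9.8 × 1.7466 × 10⁻³ / 88 = 1.9451 × 10⁻⁴ s⁻².
N = √(1.9451 × 10⁻⁴) = 0.013947 rad s⁻¹ → T = 2π/N = 450.50 s = 7.5083 min ≈ 7.51 min.

7.51 min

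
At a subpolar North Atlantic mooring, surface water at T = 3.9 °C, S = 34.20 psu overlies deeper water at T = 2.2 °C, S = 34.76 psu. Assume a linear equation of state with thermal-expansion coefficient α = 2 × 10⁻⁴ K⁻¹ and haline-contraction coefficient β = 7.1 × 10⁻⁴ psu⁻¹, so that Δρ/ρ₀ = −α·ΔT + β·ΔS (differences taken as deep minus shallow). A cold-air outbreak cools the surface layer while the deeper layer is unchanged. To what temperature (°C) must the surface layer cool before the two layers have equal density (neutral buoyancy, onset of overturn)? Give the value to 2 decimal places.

0.21 °C

Neutral buoyancy requires Δρ = 0, i.e. −α(T_deep − T_surf′) + β(S_deep − S_surf) = 0.
T_surf′ = T_deep − (β/α)·ΔS = 2.2 − (7.1 × 10⁻⁴/2 × 10⁻⁴)·(+0.56) = 0.2120 °C.
Cooling required: 3.9 − (0.2120) = 3.6880 °C.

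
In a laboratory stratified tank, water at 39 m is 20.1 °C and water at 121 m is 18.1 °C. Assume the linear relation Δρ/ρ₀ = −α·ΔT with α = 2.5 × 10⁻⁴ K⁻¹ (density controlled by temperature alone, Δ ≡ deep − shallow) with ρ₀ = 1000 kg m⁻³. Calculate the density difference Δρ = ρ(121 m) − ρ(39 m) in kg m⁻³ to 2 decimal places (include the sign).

ΔT = -2.0 K, Δρ/ρ₀ = −αΔT = 5.00 × 10⁻⁴.
Δρ = 1000 × (5.00 × 10⁻⁴) = +0.50 kg m⁻³.
Positive Δρ: denser below, stable.

+0.50 kg m⁻³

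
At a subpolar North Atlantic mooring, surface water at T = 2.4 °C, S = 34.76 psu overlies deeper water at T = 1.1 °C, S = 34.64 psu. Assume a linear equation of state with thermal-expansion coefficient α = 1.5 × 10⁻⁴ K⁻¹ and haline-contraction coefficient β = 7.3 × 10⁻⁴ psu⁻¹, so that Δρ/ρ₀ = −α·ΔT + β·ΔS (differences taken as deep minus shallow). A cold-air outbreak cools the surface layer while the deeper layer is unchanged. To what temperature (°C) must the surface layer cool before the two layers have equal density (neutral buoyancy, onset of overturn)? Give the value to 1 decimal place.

1.7 °C

Neutral buoyancy requires Δρ = 0, i.e. −α(T_deep − T_surf′) + β(S_deep − S_surf) = 0.
T_surf′ = T_deep − (β/α)·ΔS = 1.1 − (7.3 × 10⁻⁴/1.5 × 10⁻⁴)·(-0.12) = 1.684 °C.
Cooling required: 2.4 − (1.684) = 0.716 °C.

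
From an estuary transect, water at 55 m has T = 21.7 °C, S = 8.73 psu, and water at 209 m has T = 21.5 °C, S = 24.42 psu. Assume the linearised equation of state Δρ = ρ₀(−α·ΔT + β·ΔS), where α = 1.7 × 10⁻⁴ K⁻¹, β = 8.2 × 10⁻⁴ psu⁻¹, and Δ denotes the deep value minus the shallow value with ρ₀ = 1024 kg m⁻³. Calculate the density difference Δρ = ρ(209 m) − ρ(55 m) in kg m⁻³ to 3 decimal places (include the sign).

ΔT = -0.2 K, ΔS = +15.69 psu (deep − shallow).
Δρ/ρ₀ = −(1.7 × 10⁻⁴)(-0.2) + (8.2 × 10⁻⁴)(+15.69) = 0.0128998.
Δρ = 1024 × (0.0128998) = +13.209 kg m⁻³.
Positive Δρ: denser below, stable.

+13.209 kg m⁻³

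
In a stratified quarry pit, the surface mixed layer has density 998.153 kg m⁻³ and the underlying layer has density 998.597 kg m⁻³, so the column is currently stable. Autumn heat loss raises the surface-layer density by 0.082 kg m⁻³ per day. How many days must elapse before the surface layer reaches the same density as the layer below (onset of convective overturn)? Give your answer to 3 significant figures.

Density deficit of the surface layer: 998.597 − 998.153 = 0.444 kg m⁻³.
Required change = 0.444 / 0.082 = 5.41 days.

5.41 days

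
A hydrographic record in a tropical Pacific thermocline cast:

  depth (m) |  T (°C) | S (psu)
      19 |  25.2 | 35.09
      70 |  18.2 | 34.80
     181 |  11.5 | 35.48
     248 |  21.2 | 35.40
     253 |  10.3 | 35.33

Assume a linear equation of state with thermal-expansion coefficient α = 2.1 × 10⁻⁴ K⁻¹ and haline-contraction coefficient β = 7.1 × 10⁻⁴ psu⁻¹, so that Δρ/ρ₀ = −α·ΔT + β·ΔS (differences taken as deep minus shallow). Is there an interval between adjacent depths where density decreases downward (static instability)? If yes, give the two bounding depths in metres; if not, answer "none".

Evaluate Δρ/ρ₀ = −αΔT + βΔS across each adjacent pair:
  19–70 m: −αΔT+βΔS = −(2.1 × 10⁻⁴)(-7.0)+(7.1 × 10⁻⁴)(-0.29) = 1.3 × 10⁻³ → stable
  70–181 m: −αΔT+βΔS = −(2.1 × 10⁻⁴)(-6.7)+(7.1 × 10⁻⁴)(+0.68) = 1.9 × 10⁻³ → stable
  181–248 m: −αΔT+βΔS = −(2.1 × 10⁻⁴)(+9.7)+(7.1 × 10⁻⁴)(-0.08) = -2.1 × 10⁻³ → UNSTABLE
  248–253 m: −αΔT+βΔS = −(2.1 × 10⁻⁴)(-10.9)+(7.1 × 10⁻⁴)(-0.07) = 2.2 × 10⁻³ → stable
The 181–248 m interval has Δρ < 0: lighter water underlies denser water.

181–248 m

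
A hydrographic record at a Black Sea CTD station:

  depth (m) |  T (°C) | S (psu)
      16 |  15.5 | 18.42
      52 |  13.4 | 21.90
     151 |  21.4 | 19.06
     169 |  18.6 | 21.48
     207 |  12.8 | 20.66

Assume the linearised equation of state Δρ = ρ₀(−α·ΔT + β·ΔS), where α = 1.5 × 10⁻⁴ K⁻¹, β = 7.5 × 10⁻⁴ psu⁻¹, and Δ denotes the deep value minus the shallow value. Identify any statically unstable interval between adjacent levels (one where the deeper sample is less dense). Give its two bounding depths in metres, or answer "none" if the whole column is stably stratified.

52–151 m

Evaluate Δρ/ρ₀ = −αΔT + βΔS across each adjacent pair:
  16–52 m: −αΔT+βΔS = −(1.5 × 10⁻⁴)(-2.1)+(7.5 × 10⁻⁴)(+3.48) = 2.9 × 10⁻³ → stable
  52–151 m: −αΔT+βΔS = −(1.5 × 10⁻⁴)(+8.0)+(7.5 × 10⁻⁴)(-2.84) = -3.3 × 10⁻³ → UNSTABLE
  151–169 m: −αΔT+βΔS = −(1.5 × 10⁻⁴)(-2.8)+(7.5 × 10⁻⁴)(+2.42) = 2.2 × 10⁻³ → stable
  169–207 m: −αΔT+βΔS = −(1.5 × 10⁻⁴)(-5.8)+(7.5 × 10⁻⁴)(-0.82) = 2.5 × 10⁻⁴ → stable
The 52–151 m interval has Δρ < 0: lighter water underlies denser water.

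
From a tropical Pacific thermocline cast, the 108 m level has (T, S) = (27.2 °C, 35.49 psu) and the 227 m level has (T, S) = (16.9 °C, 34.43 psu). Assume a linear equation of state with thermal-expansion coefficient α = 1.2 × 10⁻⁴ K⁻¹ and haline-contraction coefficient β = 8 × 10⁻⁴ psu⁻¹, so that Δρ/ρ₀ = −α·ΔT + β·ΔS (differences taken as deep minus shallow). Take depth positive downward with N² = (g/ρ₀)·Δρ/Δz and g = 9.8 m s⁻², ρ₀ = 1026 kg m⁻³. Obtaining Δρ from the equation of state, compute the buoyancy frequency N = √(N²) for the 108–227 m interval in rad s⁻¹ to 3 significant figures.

ΔT = -10.3 K, ΔS = -1.06 psu (deep − shallow).
Δρ/ρ₀ = −αΔT + βΔS = 1.236 × 10⁻³ − 8.48 × 10⁻⁴ = 3.88 × 10⁻⁴, so Δρ ≈ 0.3981 kg m⁻³.
N² = (g/ρ₀)·Δρ/Δz = g·(Δρ/ρ₀)/Δz = 9.8 × 3.88 × 10⁻⁴ / 119 = 3.1953 × 10⁻⁵ s⁻².
N = √(3.1953 × 10⁻⁵) = 5.6527 × 10⁻³ rad s⁻¹ ≈ 5.65 × 10⁻³ rad s⁻¹.

5.65 × 10⁻³ rad s⁻¹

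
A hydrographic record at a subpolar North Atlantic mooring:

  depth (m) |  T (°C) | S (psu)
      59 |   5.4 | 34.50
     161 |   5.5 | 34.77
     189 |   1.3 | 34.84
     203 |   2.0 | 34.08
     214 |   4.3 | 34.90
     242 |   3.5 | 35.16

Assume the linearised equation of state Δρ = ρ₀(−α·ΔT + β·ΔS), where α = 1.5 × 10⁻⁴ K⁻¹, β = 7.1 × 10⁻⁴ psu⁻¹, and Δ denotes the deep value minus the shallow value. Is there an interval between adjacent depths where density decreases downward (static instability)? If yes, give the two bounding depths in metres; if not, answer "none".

Evaluate Δρ/ρ₀ = −αΔT + βΔS across each adjacent pair:
  59–161 m: −αΔT+βΔS = −(1.5 × 10⁻⁴)(+0.1)+(7.1 × 10⁻⁴)(+0.27) = 1.8 × 10⁻⁴ → stable
  161–189 m: −αΔT+βΔS = −(1.5 × 10⁻⁴)(-4.2)+(7.1 × 10⁻⁴)(+0.07) = 6.8 × 10⁻⁴ → stable
  189–203 m: −αΔT+βΔS = −(1.5 × 10⁻⁴)(+0.7)+(7.1 × 10⁻⁴)(-0.76) = -6.4 × 10⁻⁴ → UNSTABLE
  203–214 m: −αΔT+βΔS = −(1.5 × 10⁻⁴)(+2.3)+(7.1 × 10⁻⁴)(+0.82) = 2.4 × 10⁻⁴ → stable
  214–242 m: −αΔT+βΔS = −(1.5 × 10⁻⁴)(-0.8)+(7.1 × 10⁻⁴)(+0.26) = 3.0 × 10⁻⁴ → stable
The 189–203 m interval has Δρ < 0: lighter water underlies denser water.

189–203 m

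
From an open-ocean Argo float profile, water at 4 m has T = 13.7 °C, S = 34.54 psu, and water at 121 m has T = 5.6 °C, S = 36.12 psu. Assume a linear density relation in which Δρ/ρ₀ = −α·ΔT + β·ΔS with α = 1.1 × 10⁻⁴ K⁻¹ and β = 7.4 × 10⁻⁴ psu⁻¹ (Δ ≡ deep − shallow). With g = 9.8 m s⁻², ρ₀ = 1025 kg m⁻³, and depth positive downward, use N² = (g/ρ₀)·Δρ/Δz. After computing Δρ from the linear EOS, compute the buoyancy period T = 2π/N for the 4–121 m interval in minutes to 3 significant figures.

7.97 min

ΔT = -8.1 K, ΔS = +1.58 psu (deep − shallow).
Δρ/ρ₀ = −αΔT + βΔS = 8.91 × 10⁻⁴ + 1.1692 × 10⁻³ = 2.0602 × 10⁻³, so Δρ ≈ 2.112 kg m⁻³.
N² = (g/ρ₀)·Δρ/Δz = g·(Δρ/ρ₀)/Δz = 9.8 × 2.0602 × 10⁻³ / 117 = 1.7256 × 10⁻⁴ s⁻².
N = √(1.7256 × 10⁻⁴) = 0.013136 rad s⁻¹ → T = 2π/N = 478.32 s = 7.9720 min ≈ 7.97 min.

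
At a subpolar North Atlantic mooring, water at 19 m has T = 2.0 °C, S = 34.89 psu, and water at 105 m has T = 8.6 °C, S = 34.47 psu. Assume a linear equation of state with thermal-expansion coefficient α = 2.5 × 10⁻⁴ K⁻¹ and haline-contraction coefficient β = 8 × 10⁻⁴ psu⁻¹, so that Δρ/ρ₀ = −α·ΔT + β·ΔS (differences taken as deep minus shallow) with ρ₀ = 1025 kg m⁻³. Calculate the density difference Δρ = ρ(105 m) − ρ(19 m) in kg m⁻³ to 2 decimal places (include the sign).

-2.04 kg m⁻³

ΔT = +6.6 K, ΔS = -0.42 psu (deep − shallow).
Δρ/ρ₀ = −(2.5 × 10⁻⁴)(+6.6) + (8 × 10⁻⁴)(-0.42) = -1.986 × 10⁻³.
Δρ = 1025 × (-1.986 × 10⁻³) = -2.04 kg m⁻³.
Negative Δρ: lighter below, statically unstable.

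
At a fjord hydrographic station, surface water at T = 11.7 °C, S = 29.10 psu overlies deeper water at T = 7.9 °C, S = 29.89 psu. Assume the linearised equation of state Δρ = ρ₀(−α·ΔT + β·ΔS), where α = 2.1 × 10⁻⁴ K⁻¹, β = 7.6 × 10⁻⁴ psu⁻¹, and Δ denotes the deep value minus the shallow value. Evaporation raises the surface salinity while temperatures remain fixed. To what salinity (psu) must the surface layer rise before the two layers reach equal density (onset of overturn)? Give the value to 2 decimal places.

Neutral buoyancy requires −α(T_deep − T_surf) + β(S_deep − S_surf′) = 0.
S_surf′ = S_deep − (α/β)·ΔT = 29.89 − (2.1 × 10⁻⁴/7.6 × 10⁻⁴)·(-3.8) = 30.9400 psu.
Increase required: 30.9400 − 29.10 = 1.8400 psu.

30.94 psu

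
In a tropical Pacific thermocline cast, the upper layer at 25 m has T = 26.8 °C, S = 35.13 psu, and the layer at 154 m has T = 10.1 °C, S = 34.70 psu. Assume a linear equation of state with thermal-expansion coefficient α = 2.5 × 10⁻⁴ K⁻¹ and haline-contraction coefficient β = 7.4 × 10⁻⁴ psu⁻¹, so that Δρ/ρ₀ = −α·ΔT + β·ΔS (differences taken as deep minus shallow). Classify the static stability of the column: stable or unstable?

stable

ΔT = 10.1 − 26.8 = -16.7 K and ΔS = 34.70 − 35.13 = -0.43 psu (deep − shallow).
−αΔT = 4.175 × 10⁻³; βΔS = -3.182 × 10⁻⁴; sum Δρ/ρ₀ = 3.8568 × 10⁻³.
Δρ/ρ₀ > 0, so Δρ > 0: deeper water is denser → statically stable.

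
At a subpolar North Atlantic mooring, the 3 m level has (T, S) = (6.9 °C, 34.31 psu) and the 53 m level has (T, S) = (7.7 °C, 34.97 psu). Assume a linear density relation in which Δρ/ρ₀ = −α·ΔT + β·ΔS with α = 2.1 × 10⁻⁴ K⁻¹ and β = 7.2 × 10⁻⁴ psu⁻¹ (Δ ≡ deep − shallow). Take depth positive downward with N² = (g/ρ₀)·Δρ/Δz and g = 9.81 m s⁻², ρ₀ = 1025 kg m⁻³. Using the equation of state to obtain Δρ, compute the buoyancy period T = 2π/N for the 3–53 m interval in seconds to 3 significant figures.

ΔT = +0.8 K, ΔS = +0.66 psu (deep − shallow).
Δρ/ρ₀ = −αΔT + βΔS = -1.68 × 10⁻⁴ + 4.752 × 10⁻⁴ = 3.072 × 10⁻⁴, so Δρ ≈ 0.3149 kg m⁻³.
N² = (g/ρ₀)·Δρ/Δz = g·(Δρ/ρ₀)/Δz = 9.81 × 3.072 × 10⁻⁴ / 50 = 6.0273 × 10⁻⁵ s⁻².
N = √(6.0273 × 10⁻⁵) = 7.7636 × 10⁻³ rad s⁻¹ → T = 2π/N = 809.31 s ≈ 809 s.

809 s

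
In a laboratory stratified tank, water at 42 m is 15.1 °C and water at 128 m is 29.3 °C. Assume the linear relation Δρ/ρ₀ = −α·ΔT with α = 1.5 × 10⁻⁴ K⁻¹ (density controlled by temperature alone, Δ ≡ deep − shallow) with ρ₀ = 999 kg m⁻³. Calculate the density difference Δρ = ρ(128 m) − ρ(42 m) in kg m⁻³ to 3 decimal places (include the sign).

-2.128 kg m⁻³

ΔT = +14.2 K, Δρ/ρ₀ = −αΔT = -2.13 × 10⁻³.
Δρ = 999 × (-2.13 × 10⁻³) = -2.128 kg m⁻³.
Negative Δρ: lighter below, statically unstable.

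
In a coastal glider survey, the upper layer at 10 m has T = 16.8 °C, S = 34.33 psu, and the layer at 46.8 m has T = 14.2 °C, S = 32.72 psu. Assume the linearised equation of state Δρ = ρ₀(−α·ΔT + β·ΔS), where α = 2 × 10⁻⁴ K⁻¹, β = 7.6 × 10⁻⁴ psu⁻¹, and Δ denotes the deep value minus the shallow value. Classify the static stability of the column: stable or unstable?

ΔT = 14.2 − 16.8 = -2.6 K and ΔS = 32.72 − 34.33 = -1.61 psu (deep − shallow).
−αΔT = 5.20 × 10⁻⁴; βΔS = -1.2236 × 10⁻³; sum Δρ/ρ₀ = -7.036 × 10⁻⁴.
Δρ/ρ₀ < 0, so Δρ < 0: deeper water is lighter → statically unstable; the column would overturn.

unstable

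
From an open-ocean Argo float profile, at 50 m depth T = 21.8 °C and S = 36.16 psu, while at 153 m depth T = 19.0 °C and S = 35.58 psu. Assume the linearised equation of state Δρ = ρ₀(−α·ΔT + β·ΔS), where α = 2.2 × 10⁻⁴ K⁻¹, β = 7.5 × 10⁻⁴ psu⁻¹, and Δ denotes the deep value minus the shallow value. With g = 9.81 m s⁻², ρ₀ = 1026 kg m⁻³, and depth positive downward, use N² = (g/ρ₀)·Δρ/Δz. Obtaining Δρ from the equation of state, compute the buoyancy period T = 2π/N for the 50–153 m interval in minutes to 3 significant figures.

25.2 min

ΔT = -2.8 K, ΔS = -0.58 psu (deep − shallow).
Δρ/ρ₀ = −αΔT + βΔS = 6.16 × 10⁻⁴ − 4.35 × 10⁻⁴ = 1.81 × 10⁻⁴, so Δρ ≈ 0.1857 kg m⁻³.
N² = (g/ρ₀)·Δρ/Δz = g·(Δρ/ρ₀)/Δz = 9.81 × 1.81 × 10⁻⁴ / 103 = 1.7239 × 10⁻⁵ s⁻².
N = √(1.7239 × 10⁻⁵) = 4.1520 × 10⁻³ rad s⁻¹ → T = 2π/N = 1.5133 × 10³ s = 25.222 min ≈ 25.2 min.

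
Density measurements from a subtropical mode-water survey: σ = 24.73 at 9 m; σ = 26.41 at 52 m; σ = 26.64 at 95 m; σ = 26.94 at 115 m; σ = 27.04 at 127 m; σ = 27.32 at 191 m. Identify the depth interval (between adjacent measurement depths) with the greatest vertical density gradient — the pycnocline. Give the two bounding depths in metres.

9–52 m

Compute the density gradient over each adjacent pair:
  9–52 m: Δρ/Δz = 1.68/43 = 0.039 kg m⁻⁴
  52–95 m: Δρ/Δz = 0.23/43 = 5.3 × 10⁻³ kg m⁻⁴
  95–115 m: Δρ/Δz = 0.30/20 = 0.015 kg m⁻⁴
  115–127 m: Δρ/Δz = 0.10/12 = 8.3 × 10⁻³ kg m⁻⁴
  127–191 m: Δρ/Δz = 0.28/64 = 4.4 × 10⁻³ kg m⁻⁴
The largest gradient is in the 9–52 m interval — the pycnocline.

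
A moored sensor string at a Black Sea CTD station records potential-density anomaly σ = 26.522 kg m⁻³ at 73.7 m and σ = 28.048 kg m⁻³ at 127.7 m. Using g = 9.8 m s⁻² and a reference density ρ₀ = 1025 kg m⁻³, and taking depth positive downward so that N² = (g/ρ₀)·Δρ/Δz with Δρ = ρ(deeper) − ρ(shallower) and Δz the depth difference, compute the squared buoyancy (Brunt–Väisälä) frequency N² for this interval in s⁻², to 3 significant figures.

2.70 × 10⁻⁴ s⁻²

Δρ = 1028.048 − 1026.522 = 1.526 kg m⁻³ over Δz = 127.7 − 73.7 = 54 m.
N² = (9.8/1025) × (1.526/54) = 2.7019 × 10⁻⁴ s⁻² ≈ 2.70 × 10⁻⁴ s⁻².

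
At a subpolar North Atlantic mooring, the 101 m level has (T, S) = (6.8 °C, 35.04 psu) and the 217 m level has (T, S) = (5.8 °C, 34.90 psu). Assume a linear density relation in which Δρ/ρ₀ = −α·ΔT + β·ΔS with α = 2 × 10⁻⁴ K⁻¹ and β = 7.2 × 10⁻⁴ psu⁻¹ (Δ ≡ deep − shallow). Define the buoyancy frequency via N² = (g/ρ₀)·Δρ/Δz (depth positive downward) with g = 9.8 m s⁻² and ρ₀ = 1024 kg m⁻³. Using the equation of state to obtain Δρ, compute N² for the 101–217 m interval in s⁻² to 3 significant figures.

8.38 × 10⁻⁶ s⁻²

ΔT = -1.0 K, ΔS = -0.14 psu (deep − shallow).
Δρ/ρ₀ = −αΔT + βΔS = 2.00 × 10⁻⁴ − 1.008 × 10⁻⁴ = 9.92 × 10⁻⁵, so Δρ ≈ 0.1016 kg m⁻³.
N² = (g/ρ₀)·Δρ/Δz = g·(Δρ/ρ₀)/Δz = 9.8 × 9.92 × 10⁻⁵ / 116 = 8.3807 × 10⁻⁶ s⁻² ≈ 8.38 × 10⁻⁶ s⁻².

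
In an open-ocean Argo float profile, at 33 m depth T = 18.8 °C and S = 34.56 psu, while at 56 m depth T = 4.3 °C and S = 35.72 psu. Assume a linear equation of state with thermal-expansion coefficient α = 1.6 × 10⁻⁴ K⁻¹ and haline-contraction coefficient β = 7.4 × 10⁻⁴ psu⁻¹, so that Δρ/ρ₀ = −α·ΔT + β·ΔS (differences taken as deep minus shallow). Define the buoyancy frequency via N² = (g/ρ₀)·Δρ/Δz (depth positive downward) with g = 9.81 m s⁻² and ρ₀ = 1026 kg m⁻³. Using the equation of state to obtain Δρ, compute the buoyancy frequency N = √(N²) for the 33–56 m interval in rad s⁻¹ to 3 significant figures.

0.0368 rad s⁻¹

ΔT = -14.5 K, ΔS = +1.16 psu (deep − shallow).
Δρ/ρ₀ = −αΔT + βΔS = 2.32 × 10⁻³ + 8.584 × 10⁻⁴ = 3.1784 × 10⁻³, so Δρ ≈ 3.261 kg m⁻³.
N² = (g/ρ₀)·Δρ/Δz = g·(Δρ/ρ₀)/Δz = 9.81 × 3.1784 × 10⁻³ / 23 = 1.3557 × 10⁻³ s⁻².
N = √(1.3557 × 10⁻³) = 0.036820 rad s⁻¹ ≈ 0.0368 rad s⁻¹.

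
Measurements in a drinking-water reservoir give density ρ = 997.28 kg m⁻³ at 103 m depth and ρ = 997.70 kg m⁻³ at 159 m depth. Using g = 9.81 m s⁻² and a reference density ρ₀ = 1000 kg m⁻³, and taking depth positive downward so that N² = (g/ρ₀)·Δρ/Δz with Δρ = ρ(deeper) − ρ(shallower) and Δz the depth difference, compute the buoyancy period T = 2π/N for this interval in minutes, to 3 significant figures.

12.2 min

Δρ = 997.70 − 997.28 = 0.42 kg m⁻³ over Δz = 159 − 103 = 56 m.
N² = (9.81/1000) × (0.42/56) = 7.3575 × 10⁻⁵ s⁻².
N = √(7.3575 × 10⁻⁵) = 8.5776 × 10⁻³ rad s⁻¹, so T = 2π/N = 732.51 s = 12.208 min ≈ 12.2 min.
Since Δρ > 0 the layer is stably stratified.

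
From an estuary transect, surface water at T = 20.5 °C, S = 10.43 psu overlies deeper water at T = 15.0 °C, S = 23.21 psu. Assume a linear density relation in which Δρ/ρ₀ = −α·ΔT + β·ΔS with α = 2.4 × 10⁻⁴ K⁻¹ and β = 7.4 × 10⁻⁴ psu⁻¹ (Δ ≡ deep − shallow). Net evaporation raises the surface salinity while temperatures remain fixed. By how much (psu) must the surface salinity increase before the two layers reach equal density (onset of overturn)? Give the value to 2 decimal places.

14.56 psu

Neutral buoyancy requires −α(T_deep − T_surf) + β(S_deep − S_surf′) = 0.
S_surf′ = S_deep − (α/β)·ΔT = 23.21 − (2.4 × 10⁻⁴/7.4 × 10⁻⁴)·(-5.5) = 24.9938 psu.
Increase required: 24.9938 − 10.43 = 14.5638 psu.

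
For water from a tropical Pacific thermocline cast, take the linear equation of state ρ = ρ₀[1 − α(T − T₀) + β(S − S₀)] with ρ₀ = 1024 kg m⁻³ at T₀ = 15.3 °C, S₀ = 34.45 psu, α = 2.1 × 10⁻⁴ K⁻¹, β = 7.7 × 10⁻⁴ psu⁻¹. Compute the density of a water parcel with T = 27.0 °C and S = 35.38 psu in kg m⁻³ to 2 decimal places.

T − T₀ = +11.7 K, S − S₀ = +0.93 psu.
Bracket = 1 − α·(+11.7) + β·(+0.93) = 1 + (-1.7409 × 10⁻³) = 0.9982591.
ρ = 1024 × 0.9982591 = 1022.22 kg m⁻³.

1022.22 kg m⁻³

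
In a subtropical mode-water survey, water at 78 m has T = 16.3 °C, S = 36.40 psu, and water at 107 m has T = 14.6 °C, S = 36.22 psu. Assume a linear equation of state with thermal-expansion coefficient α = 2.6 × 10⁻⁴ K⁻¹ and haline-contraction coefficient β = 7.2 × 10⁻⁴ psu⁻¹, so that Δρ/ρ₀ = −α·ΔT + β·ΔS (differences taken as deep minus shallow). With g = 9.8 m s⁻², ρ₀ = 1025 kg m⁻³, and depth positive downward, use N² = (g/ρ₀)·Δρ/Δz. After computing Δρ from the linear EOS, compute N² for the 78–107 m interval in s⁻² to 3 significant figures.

ΔT = -1.7 K, ΔS = -0.18 psu (deep − shallow).
Δρ/ρ₀ = −αΔT + βΔS = 4.42 × 10⁻⁴ − 1.296 × 10⁻⁴ = 3.124 × 10⁻⁴, so Δρ ≈ 0.3202 kg m⁻³.
N² = (g/ρ₀)·Δρ/Δz = g·(Δρ/ρ₀)/Δz = 9.8 × 3.124 × 10⁻⁴ / 29 = 1.0557 × 10⁻⁴ s⁻² ≈ 1.06 × 10⁻⁴ s⁻².

1.06 × 10⁻⁴ s⁻²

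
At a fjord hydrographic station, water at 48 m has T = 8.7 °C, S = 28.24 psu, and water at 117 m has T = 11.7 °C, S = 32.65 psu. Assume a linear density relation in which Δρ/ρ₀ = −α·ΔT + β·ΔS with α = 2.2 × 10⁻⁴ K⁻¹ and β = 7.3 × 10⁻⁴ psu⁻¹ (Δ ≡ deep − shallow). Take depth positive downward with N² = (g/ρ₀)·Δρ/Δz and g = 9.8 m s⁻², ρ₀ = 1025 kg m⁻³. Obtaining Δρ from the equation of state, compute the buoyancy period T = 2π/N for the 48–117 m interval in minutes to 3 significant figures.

ΔT = +3.0 K, ΔS = +4.41 psu (deep − shallow).
Δρ/ρ₀ = −αΔT + βΔS = -6.60 × 10⁻⁴ + 3.2193 × 10⁻³ = 2.5593 × 10⁻³, so Δρ ≈ 2.623 kg m⁻³.
N² = (g/ρ₀)·Δρ/Δz = g·(Δρ/ρ₀)/Δz = 9.8 × 2.5593 × 10⁻³ / 69 = 3.6349 × 10⁻⁴ s⁻².
N = √(3.6349 × 10⁻⁴) = 0.019065 rad s⁻¹ → T = 2π/N = 329.57 s = 5.4928 min ≈ 5.49 min.

5.49 min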